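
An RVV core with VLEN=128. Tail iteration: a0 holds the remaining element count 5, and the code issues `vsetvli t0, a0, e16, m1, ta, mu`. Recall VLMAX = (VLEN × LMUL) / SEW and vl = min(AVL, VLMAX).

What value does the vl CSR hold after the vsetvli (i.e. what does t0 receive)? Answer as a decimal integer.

lanes per group: 128·1/16 = 8
vl ← min(5, 8) = 5

vl = 5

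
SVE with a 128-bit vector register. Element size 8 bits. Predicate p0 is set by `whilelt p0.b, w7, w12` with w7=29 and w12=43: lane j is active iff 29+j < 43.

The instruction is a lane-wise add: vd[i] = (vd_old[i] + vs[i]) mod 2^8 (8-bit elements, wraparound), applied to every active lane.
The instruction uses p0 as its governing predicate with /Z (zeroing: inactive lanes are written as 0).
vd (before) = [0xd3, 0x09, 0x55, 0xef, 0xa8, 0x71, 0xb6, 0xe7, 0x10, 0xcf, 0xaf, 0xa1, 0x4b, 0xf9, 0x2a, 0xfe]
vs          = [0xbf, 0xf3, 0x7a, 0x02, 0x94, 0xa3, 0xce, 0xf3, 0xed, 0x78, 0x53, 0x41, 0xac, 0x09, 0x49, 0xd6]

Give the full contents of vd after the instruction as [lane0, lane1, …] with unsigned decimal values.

register lanes = 128/8 = 16
active while 29+j < 43, i.e. j ∈ [0,14) capped at 16 ⇒ 14
  i=0: add(0xd3,0xbf) → 146
  i=1: add(0x09,0xf3) → 252
  i=2: add(0x55,0x7a) → 207
  i=3: add(0xef,0x02) → 241
  i=4: add(0xa8,0x94) → 60
  i=5: add(0x71,0xa3) → 20
  i=6: add(0xb6,0xce) → 132
  i=7: add(0xe7,0xf3) → 218
  i=8: add(0x10,0xed) → 253
  i=9: add(0xcf,0x78) → 71
  i=10: add(0xaf,0x53) → 2
  i=11: add(0xa1,0x41) → 226
  i=12: add(0x4b,0xac) → 247
  i=13: add(0xf9,0x09) → 2
  i=14: tail/zero → 0
  i=15: tail/zero → 0

vd = [146, 252, 207, 241, 60, 20, 132, 218, 253, 71, 2, 226, 247, 2, 0, 0]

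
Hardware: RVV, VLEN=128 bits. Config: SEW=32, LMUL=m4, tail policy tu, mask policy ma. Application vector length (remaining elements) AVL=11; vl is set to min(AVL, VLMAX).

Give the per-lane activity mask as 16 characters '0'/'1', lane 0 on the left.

VLMAX = (128 × 4) / 32 = 16 lanes
vl = min(AVL, VLMAX) = min(11, 16) = 11
bits (lane 0 leftmost): 1111111111100000

predicate = 1111111111100000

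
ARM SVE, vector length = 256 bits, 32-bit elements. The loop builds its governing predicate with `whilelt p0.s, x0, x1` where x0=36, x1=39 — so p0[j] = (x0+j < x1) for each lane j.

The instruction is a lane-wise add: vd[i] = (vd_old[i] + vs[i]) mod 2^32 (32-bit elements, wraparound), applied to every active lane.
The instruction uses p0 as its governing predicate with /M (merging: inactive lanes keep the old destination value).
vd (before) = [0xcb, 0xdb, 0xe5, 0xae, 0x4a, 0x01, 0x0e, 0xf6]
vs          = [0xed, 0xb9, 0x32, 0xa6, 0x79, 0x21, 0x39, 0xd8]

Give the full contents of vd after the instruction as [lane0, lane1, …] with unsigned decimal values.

vd = [440, 404, 279, 174, 74, 1, 14, 246]

256-bit reg / 32-bit elem → 8 lanes
whilelt: lane j active iff 36+j < 39 → j < 3 → 3 active
lane  0: add(0xcb,0xed) ⇒ 0x1b8
lane  1: add(0xdb,0xb9) ⇒ 0x194
lane  2: add(0xe5,0x32) ⇒ 0x117
lane  3: tail/keep ⇒ 0xae
lane  4: tail/keep ⇒ 0x4a
lane  5: tail/keep ⇒ 0x01
lane  6: tail/keep ⇒ 0x0e
lane  7: tail/keep ⇒ 0xf6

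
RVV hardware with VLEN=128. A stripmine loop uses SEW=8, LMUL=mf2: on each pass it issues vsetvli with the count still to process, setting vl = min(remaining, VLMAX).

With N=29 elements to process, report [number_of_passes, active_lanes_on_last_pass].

[iterations, last_vl] = [4, 5]

VLMAX = (128 × 1/2) / 8 = 8 lanes
iterations = ceil(29/8) = 4; final-pass vl = 5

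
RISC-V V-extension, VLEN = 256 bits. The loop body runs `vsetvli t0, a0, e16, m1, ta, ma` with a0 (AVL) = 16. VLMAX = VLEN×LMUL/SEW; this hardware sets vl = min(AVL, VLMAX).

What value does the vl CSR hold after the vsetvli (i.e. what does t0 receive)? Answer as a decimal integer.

vl = 16

lanes per group: 256·1/16 = 16
vl ← min(16, 16) = 16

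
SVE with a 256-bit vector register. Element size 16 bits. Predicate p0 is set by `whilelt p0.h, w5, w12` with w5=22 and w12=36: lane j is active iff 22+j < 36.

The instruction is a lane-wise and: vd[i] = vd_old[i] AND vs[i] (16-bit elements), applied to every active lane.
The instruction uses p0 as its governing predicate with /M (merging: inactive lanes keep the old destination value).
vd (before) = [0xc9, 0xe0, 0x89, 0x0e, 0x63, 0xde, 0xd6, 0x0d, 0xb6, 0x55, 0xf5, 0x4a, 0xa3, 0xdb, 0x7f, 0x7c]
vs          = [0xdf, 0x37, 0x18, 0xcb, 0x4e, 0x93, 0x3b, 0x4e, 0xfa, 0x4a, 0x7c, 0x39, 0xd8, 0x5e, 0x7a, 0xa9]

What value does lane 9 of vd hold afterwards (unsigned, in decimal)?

vd[9] = 64

register lanes = 256/16 = 16
active while 22+j < 36, i.e. j ∈ [0,14) capped at 16 ⇒ 14
lane  0: and(0xc9,0xdf) ⇒ 0xc9
lane  1: and(0xe0,0x37) ⇒ 0x20
lane  2: and(0x89,0x18) ⇒ 0x08
lane  3: and(0x0e,0xcb) ⇒ 0x0a
lane  4: and(0x63,0x4e) ⇒ 0x42
lane  5: and(0xde,0x93) ⇒ 0x92
lane  6: and(0xd6,0x3b) ⇒ 0x12
lane  7: and(0x0d,0x4e) ⇒ 0x0c
lane  8: and(0xb6,0xfa) ⇒ 0xb2
lane  9: and(0x55,0x4a) ⇒ 0x40
lane 10: and(0xf5,0x7c) ⇒ 0x74
lane 11: and(0x4a,0x39) ⇒ 0x08
lane 12: and(0xa3,0xd8) ⇒ 0x80
lane 13: and(0xdb,0x5e) ⇒ 0x5a
lane 14: tail/keep ⇒ 0x7f
lane 15: tail/keep ⇒ 0x7c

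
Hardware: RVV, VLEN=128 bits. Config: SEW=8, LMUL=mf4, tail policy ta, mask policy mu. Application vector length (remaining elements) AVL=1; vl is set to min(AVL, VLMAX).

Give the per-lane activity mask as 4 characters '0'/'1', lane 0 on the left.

predicate = 1000

lanes per group: 128·1/4/8 = 4
vl = min(AVL, VLMAX) = min(1, 4) = 1
bits (lane 0 leftmost): 1000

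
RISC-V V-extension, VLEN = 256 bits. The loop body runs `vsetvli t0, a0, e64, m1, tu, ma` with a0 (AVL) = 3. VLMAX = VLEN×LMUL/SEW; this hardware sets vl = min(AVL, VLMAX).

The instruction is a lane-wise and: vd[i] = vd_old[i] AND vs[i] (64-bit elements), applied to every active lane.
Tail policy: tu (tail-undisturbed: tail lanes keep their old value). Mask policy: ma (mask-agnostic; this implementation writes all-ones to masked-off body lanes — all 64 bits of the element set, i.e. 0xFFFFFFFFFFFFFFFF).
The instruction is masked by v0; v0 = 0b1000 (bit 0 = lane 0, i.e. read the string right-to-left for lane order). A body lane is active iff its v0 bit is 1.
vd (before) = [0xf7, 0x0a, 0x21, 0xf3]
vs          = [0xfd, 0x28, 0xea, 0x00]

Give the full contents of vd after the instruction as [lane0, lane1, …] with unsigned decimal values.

lanes per group: 256·1/64 = 4
AVL=3 ≤ VLMAX=4, so vl = 3
  i=0: mask-off/ones → 18446744073709551615
  i=1: mask-off/ones → 18446744073709551615
  i=2: mask-off/ones → 18446744073709551615
  i=3: tail/keep → 243

vd = [18446744073709551615, 18446744073709551615, 18446744073709551615, 243]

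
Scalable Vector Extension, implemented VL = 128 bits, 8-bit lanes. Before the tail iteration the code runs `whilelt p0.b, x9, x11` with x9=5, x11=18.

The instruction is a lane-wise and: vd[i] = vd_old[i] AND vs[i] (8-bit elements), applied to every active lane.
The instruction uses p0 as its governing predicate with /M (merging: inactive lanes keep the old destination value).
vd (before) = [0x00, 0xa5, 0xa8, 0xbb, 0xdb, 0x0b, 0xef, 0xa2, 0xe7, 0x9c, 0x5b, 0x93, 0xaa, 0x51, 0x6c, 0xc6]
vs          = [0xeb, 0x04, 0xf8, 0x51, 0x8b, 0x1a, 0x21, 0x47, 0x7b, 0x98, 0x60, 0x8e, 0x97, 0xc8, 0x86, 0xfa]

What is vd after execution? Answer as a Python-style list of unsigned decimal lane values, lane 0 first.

vd = [0, 4, 168, 17, 139, 10, 33, 2, 99, 152, 64, 130, 130, 81, 108, 198]

register lanes = 128/8 = 16
active while 5+j < 18, i.e. j ∈ [0,13) capped at 16 ⇒ 13
vd[0] and(0x00,0xeb) -> 0x00
vd[1] and(0xa5,0x04) -> 0x04
vd[2] and(0xa8,0xf8) -> 0xa8
vd[3] and(0xbb,0x51) -> 0x11
vd[4] and(0xdb,0x8b) -> 0x8b
vd[5] and(0x0b,0x1a) -> 0x0a
vd[6] and(0xef,0x21) -> 0x21
vd[7] and(0xa2,0x47) -> 0x02
vd[8] and(0xe7,0x7b) -> 0x63
vd[9] and(0x9c,0x98) -> 0x98
vd[10] and(0x5b,0x60) -> 0x40
vd[11] and(0x93,0x8e) -> 0x82
vd[12] and(0xaa,0x97) -> 0x82
vd[13] tail/keep -> 0x51
vd[14] tail/keep -> 0x6c
vd[15] tail/keep -> 0xc6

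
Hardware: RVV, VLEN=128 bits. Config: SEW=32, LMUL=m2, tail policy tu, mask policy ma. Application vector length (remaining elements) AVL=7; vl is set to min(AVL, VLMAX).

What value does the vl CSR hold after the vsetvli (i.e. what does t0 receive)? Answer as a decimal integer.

lanes per group: 128·2/32 = 8
vl = min(AVL, VLMAX) = min(7, 8) = 7

vl = 7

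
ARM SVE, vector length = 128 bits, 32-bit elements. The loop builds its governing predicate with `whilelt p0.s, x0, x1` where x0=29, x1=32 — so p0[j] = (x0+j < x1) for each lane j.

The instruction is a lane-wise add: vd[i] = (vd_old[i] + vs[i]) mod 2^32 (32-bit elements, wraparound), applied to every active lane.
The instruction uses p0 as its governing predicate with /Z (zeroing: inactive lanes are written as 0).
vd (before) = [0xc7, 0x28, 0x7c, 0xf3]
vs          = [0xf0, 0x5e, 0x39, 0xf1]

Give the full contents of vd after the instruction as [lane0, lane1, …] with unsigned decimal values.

vd = [439, 134, 181, 0]

register lanes = 128/32 = 4
whilelt: lane j active iff 29+j < 32 → j < 3 → 3 active
vd[0] add(0xc7,0xf0) -> 0x1b7
vd[1] add(0x28,0x5e) -> 0x86
vd[2] add(0x7c,0x39) -> 0xb5
vd[3] tail/zero -> 0x00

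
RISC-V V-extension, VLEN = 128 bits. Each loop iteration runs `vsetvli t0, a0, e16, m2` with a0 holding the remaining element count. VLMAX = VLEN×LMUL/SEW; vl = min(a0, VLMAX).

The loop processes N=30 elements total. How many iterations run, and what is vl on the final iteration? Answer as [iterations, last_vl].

lanes per group: 128·2/16 = 16
iterations = ceil(30/16) = 2; final-pass vl = 14

[iterations, last_vl] = [2, 14]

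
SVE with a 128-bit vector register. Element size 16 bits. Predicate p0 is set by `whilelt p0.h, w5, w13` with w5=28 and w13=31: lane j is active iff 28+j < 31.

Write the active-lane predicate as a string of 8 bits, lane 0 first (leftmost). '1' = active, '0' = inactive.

predicate = 11100000

128-bit reg / 16-bit elem → 8 lanes
whilelt: lane j active iff 28+j < 31 → j < 3 → 3 active
bits (lane 0 leftmost): 11100000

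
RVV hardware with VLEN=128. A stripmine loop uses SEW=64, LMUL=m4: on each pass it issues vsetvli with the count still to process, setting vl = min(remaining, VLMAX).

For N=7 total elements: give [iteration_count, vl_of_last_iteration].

[iterations, last_vl] = [1, 7]

lanes per group: 128·4/64 = 8
iterations = ceil(7/8) = 1; final-pass vl = 7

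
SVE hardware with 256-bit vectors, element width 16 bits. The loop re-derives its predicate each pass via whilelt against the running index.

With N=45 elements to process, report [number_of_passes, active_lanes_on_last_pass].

lane count: 256 div 16 = 16
45 elements at 16/iter → 3 passes, remainder 13 on the last

[iterations, last_vl] = [3, 13]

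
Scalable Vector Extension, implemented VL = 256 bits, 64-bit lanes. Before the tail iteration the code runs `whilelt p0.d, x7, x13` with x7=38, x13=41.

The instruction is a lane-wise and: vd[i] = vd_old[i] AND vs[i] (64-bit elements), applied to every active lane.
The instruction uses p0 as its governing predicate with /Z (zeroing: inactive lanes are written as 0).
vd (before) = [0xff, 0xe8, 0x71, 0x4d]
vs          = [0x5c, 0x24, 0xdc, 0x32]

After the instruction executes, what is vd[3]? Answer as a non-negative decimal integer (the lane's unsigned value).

vd[3] = 0

register lanes = 256/64 = 4
active while 38+j < 41, i.e. j ∈ [0,3) capped at 4 ⇒ 3
[0] and(0xff,0x5c) = 0x5c
[1] and(0xe8,0x24) = 0x20
[2] and(0x71,0xdc) = 0x50
[3] tail/zero = 0x00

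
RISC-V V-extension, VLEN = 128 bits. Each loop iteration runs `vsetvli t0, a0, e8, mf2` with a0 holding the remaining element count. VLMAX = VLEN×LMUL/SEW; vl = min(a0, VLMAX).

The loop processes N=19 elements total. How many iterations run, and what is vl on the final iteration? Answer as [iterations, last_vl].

[iterations, last_vl] = [3, 3]

lanes per group: 128·1/2/8 = 8
N=19: ⌈19/8⌉ = 3 iters; last vl = 19 − 2×8 = 3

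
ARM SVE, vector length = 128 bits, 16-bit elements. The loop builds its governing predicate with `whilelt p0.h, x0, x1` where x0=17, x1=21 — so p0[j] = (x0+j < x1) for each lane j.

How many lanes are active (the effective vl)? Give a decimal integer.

vl = 4

lane count: 128 div 16 = 8
whilelt: lane j active iff 17+j < 21 → j < 4 → 4 active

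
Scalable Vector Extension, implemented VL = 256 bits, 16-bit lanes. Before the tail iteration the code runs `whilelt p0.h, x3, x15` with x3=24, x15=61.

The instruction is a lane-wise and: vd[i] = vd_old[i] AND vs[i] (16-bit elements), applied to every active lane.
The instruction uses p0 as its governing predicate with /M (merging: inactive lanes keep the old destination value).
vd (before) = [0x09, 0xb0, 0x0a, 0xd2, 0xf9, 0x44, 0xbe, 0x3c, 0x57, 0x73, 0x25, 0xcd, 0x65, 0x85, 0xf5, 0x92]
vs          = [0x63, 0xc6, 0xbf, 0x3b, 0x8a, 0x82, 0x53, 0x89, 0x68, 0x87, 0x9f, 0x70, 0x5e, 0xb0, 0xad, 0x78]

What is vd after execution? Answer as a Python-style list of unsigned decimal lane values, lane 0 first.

lane count: 256 div 16 = 16
whilelt: lane j active iff 24+j < 61 → j < 37 → 16 active
[0] and(0x09,0x63) = 0x01
[1] and(0xb0,0xc6) = 0x80
[2] and(0x0a,0xbf) = 0x0a
[3] and(0xd2,0x3b) = 0x12
[4] and(0xf9,0x8a) = 0x88
[5] and(0x44,0x82) = 0x00
[6] and(0xbe,0x53) = 0x12
[7] and(0x3c,0x89) = 0x08
[8] and(0x57,0x68) = 0x40
[9] and(0x73,0x87) = 0x03
[10] and(0x25,0x9f) = 0x05
[11] and(0xcd,0x70) = 0x40
[12] and(0x65,0x5e) = 0x44
[13] and(0x85,0xb0) = 0x80
[14] and(0xf5,0xad) = 0xa5
[15] and(0x92,0x78) = 0x10

vd = [1, 128, 10, 18, 136, 0, 18, 8, 64, 3, 5, 64, 68, 128, 165, 16]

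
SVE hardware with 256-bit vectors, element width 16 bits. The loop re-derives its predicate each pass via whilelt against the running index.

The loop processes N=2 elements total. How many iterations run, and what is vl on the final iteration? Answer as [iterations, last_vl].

256-bit reg / 16-bit elem → 16 lanes
2 elements at 16/iter → 1 passes, remainder 2 on the last

[iterations, last_vl] = [1, 2]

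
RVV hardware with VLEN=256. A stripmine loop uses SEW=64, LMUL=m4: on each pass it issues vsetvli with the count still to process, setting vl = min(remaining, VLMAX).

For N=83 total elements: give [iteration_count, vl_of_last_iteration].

[iterations, last_vl] = [6, 3]

VLMAX = VLEN×LMUL/SEW = 256×4/64 = 16
N=83: ⌈83/16⌉ = 6 iters; last vl = 83 − 5×16 = 3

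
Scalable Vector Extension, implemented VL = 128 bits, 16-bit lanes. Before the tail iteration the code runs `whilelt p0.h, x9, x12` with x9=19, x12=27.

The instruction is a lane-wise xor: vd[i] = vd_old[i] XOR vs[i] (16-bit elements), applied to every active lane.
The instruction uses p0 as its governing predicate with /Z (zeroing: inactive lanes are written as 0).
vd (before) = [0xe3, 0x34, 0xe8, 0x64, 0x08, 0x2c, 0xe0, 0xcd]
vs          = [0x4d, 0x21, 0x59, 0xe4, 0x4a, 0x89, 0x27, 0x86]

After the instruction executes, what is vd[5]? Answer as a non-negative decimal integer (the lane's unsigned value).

vd[5] = 165

lane count: 128 div 16 = 8
p0[j] = (19+j < 27); true for j=0..7 → 8 lanes set
[0] xor(0xe3,0x4d) = 0xae
[1] xor(0x34,0x21) = 0x15
[2] xor(0xe8,0x59) = 0xb1
[3] xor(0x64,0xe4) = 0x80
[4] xor(0x08,0x4a) = 0x42
[5] xor(0x2c,0x89) = 0xa5
[6] xor(0xe0,0x27) = 0xc7
[7] xor(0xcd,0x86) = 0x4b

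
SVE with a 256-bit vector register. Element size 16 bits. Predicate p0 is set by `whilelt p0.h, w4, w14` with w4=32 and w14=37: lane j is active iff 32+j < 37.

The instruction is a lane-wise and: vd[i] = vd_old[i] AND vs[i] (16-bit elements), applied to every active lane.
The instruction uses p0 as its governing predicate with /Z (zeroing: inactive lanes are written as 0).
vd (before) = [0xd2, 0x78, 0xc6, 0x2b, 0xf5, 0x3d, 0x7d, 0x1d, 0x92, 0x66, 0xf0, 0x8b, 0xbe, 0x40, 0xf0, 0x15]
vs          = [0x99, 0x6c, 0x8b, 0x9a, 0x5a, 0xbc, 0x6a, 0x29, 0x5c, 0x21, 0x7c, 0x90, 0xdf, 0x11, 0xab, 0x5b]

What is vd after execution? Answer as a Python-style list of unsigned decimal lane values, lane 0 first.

vd = [144, 104, 130, 10, 80, 0, 0, 0, 0, 0, 0, 0, 0, 0, 0, 0]

256-bit reg / 16-bit elem → 16 lanes
active while 32+j < 37, i.e. j ∈ [0,5) capped at 16 ⇒ 5
vd[0] and(0xd2,0x99) -> 0x90
vd[1] and(0x78,0x6c) -> 0x68
vd[2] and(0xc6,0x8b) -> 0x82
vd[3] and(0x2b,0x9a) -> 0x0a
vd[4] and(0xf5,0x5a) -> 0x50
vd[5] tail/zero -> 0x00
vd[6] tail/zero -> 0x00
vd[7] tail/zero -> 0x00
vd[8] tail/zero -> 0x00
vd[9] tail/zero -> 0x00
vd[10] tail/zero -> 0x00
vd[11] tail/zero -> 0x00
vd[12] tail/zero -> 0x00
vd[13] tail/zero -> 0x00
vd[14] tail/zero -> 0x00
vd[15] tail/zero -> 0x00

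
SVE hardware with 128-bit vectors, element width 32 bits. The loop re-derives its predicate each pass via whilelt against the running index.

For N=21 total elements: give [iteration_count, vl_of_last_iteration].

128-bit reg / 32-bit elem → 4 lanes
iterations = ceil(21/4) = 6; final-pass vl = 1

[iterations, last_vl] = [6, 1]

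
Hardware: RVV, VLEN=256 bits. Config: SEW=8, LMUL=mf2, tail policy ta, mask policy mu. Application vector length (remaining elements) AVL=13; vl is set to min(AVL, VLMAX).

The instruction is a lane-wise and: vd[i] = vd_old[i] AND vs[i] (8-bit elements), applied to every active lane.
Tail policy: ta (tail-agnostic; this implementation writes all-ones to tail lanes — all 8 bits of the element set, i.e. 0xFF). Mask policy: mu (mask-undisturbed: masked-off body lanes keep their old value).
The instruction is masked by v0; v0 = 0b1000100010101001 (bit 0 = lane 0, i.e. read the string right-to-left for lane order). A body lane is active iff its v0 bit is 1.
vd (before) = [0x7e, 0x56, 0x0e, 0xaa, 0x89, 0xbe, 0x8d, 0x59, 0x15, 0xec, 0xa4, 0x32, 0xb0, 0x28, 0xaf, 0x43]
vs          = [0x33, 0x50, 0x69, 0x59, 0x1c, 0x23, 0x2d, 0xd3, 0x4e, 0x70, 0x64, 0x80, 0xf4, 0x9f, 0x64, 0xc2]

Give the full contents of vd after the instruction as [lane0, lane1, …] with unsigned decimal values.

vd = [50, 86, 14, 8, 137, 34, 141, 81, 21, 236, 164, 0, 176, 255, 255, 255]

VLMAX = VLEN×LMUL/SEW = 256×1/2/8 = 16
vl ← min(13, 16) = 13
lane  0: and(0x7e,0x33) ⇒ 0x32
lane  1: mask-off/keep ⇒ 0x56
lane  2: mask-off/keep ⇒ 0x0e
lane  3: and(0xaa,0x59) ⇒ 0x08
lane  4: mask-off/keep ⇒ 0x89
lane  5: and(0xbe,0x23) ⇒ 0x22
lane  6: mask-off/keep ⇒ 0x8d
lane  7: and(0x59,0xd3) ⇒ 0x51
lane  8: mask-off/keep ⇒ 0x15
lane  9: mask-off/keep ⇒ 0xec
lane 10: mask-off/keep ⇒ 0xa4
lane 11: and(0x32,0x80) ⇒ 0x00
lane 12: mask-off/keep ⇒ 0xb0
lane 13: tail/ones ⇒ 0xff
lane 14: tail/ones ⇒ 0xff
lane 15: tail/ones ⇒ 0xff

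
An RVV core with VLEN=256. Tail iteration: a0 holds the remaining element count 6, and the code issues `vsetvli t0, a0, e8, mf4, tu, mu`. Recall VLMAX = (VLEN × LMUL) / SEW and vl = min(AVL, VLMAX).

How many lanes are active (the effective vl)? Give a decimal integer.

VLMAX = (256 × 1/4) / 8 = 8 lanes
AVL=6 ≤ VLMAX=8, so vl = 6

vl = 6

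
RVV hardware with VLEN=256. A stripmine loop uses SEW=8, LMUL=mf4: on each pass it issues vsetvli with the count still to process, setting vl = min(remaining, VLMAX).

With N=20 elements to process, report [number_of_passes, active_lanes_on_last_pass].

[iterations, last_vl] = [3, 4]

lanes per group: 256·1/4/8 = 8
N=20: ⌈20/8⌉ = 3 iters; last vl = 20 − 2×8 = 4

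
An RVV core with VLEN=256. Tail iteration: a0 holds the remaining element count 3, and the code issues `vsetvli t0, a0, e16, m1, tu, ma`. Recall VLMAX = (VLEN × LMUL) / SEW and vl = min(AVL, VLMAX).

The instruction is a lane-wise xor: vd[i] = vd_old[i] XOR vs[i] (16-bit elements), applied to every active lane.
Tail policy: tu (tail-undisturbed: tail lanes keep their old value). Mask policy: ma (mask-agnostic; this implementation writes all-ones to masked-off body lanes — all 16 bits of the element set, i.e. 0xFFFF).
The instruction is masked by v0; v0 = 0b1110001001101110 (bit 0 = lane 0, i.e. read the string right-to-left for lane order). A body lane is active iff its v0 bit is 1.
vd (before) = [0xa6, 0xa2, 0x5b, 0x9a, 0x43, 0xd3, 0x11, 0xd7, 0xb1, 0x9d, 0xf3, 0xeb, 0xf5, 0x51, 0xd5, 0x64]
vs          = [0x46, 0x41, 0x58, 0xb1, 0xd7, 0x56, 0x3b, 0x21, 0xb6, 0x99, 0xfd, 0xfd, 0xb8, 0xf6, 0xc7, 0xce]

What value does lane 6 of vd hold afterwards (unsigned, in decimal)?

VLMAX = VLEN×LMUL/SEW = 256×1/16 = 16
vl ← min(3, 16) = 3
  i=0: mask-off/ones → 65535
  i=1: xor(0xa2,0x41) → 227
  i=2: xor(0x5b,0x58) → 3
  i=3: tail/keep → 154
  i=4: tail/keep → 67
  i=5: tail/keep → 211
  i=6: tail/keep → 17
  i=7: tail/keep → 215
  i=8: tail/keep → 177
  i=9: tail/keep → 157
  i=10: tail/keep → 243
  i=11: tail/keep → 235
  i=12: tail/keep → 245
  i=13: tail/keep → 81
  i=14: tail/keep → 213
  i=15: tail/keep → 100

vd[6] = 17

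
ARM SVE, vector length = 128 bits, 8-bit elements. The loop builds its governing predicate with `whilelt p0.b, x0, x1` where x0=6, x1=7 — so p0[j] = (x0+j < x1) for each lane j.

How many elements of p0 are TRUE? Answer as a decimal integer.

vl = 1

lane count: 128 div 8 = 16
p0[j] = (6+j < 7); true for j=0..0 → 1 lanes set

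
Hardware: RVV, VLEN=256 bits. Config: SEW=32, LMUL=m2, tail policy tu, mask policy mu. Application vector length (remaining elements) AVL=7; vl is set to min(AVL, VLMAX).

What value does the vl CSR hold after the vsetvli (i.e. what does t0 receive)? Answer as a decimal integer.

vl = 7

VLMAX = (256 × 2) / 32 = 16 lanes
vl ← min(7, 16) = 7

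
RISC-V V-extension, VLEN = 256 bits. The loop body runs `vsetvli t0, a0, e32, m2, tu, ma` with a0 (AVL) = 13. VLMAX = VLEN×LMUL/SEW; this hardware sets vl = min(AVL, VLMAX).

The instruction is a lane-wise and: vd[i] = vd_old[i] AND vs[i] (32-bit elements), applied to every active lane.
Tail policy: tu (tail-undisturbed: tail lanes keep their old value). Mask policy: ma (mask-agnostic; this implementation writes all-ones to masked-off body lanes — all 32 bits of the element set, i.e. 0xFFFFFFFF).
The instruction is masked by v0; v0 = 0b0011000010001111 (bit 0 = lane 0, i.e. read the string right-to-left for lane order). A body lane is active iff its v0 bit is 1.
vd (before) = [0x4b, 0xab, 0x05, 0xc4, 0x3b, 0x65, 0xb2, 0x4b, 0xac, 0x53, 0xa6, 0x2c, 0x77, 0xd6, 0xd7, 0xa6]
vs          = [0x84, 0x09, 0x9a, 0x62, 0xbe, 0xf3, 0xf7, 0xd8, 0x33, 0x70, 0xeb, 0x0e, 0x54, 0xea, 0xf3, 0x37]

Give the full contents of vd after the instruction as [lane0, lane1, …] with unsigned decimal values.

vd = [0, 9, 0, 64, 4294967295, 4294967295, 4294967295, 72, 4294967295, 4294967295, 4294967295, 4294967295, 84, 214, 215, 166]

lanes per group: 256·2/32 = 16
vl = min(AVL, VLMAX) = min(13, 16) = 13
lane  0: and(0x4b,0x84) ⇒ 0x00
lane  1: and(0xab,0x09) ⇒ 0x09
lane  2: and(0x05,0x9a) ⇒ 0x00
lane  3: and(0xc4,0x62) ⇒ 0x40
lane  4: mask-off/ones ⇒ 0xffffffff
lane  5: mask-off/ones ⇒ 0xffffffff
lane  6: mask-off/ones ⇒ 0xffffffff
lane  7: and(0x4b,0xd8) ⇒ 0x48
lane  8: mask-off/ones ⇒ 0xffffffff
lane  9: mask-off/ones ⇒ 0xffffffff
lane 10: mask-off/ones ⇒ 0xffffffff
lane 11: mask-off/ones ⇒ 0xffffffff
lane 12: and(0x77,0x54) ⇒ 0x54
lane 13: tail/keep ⇒ 0xd6
lane 14: tail/keep ⇒ 0xd7
lane 15: tail/keep ⇒ 0xa6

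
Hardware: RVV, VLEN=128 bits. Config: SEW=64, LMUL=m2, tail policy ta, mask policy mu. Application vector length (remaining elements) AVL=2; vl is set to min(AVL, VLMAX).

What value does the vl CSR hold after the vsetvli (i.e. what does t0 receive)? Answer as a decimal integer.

vl = 2

VLMAX = (128 × 2) / 64 = 4 lanes
vl ← min(2, 4) = 2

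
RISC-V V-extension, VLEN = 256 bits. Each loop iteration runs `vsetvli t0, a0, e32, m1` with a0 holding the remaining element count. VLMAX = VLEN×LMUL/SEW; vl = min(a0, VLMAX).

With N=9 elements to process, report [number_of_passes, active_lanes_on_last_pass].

lanes per group: 256·1/32 = 8
9 elements at 8/iter → 2 passes, remainder 1 on the last

[iterations, last_vl] = [2, 1]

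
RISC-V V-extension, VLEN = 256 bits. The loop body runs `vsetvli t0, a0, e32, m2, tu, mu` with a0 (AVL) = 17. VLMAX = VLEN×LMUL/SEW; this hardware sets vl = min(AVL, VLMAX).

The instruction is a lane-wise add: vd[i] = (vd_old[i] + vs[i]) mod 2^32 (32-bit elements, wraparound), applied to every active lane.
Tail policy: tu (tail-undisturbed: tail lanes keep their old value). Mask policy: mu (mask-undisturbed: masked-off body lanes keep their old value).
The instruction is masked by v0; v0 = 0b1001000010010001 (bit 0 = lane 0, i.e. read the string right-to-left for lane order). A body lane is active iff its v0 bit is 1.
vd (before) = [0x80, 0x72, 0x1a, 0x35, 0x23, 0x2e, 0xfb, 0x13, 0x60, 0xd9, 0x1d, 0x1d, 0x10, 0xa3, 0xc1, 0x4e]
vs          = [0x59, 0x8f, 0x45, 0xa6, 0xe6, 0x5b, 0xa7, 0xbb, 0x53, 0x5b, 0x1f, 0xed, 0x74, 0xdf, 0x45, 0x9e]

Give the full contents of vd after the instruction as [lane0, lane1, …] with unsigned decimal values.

VLMAX = (256 × 2) / 32 = 16 lanes
vl = min(AVL, VLMAX) = min(17, 16) = 16
[0] add(0x80,0x59) = 0xd9
[1] mask-off/keep = 0x72
[2] mask-off/keep = 0x1a
[3] mask-off/keep = 0x35
[4] add(0x23,0xe6) = 0x109
[5] mask-off/keep = 0x2e
[6] mask-off/keep = 0xfb
[7] add(0x13,0xbb) = 0xce
[8] mask-off/keep = 0x60
[9] mask-off/keep = 0xd9
[10] mask-off/keep = 0x1d
[11] mask-off/keep = 0x1d
[12] add(0x10,0x74) = 0x84
[13] mask-off/keep = 0xa3
[14] mask-off/keep = 0xc1
[15] add(0x4e,0x9e) = 0xec

vd = [217, 114, 26, 53, 265, 46, 251, 206, 96, 217, 29, 29, 132, 163, 193, 236]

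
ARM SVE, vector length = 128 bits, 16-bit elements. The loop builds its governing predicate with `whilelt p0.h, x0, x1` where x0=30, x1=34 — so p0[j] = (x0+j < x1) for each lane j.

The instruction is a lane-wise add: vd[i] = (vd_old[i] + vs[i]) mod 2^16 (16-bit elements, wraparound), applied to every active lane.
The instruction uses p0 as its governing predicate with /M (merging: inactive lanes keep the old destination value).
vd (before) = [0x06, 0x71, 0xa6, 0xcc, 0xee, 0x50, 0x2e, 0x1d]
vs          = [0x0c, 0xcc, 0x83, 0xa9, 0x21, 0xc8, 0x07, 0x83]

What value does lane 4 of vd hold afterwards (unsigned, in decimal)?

vd[4] = 238

lane count: 128 div 16 = 8
whilelt: lane j active iff 30+j < 34 → j < 4 → 4 active
  i=0: add(0x06,0x0c) → 18
  i=1: add(0x71,0xcc) → 317
  i=2: add(0xa6,0x83) → 297
  i=3: add(0xcc,0xa9) → 373
  i=4: tail/keep → 238
  i=5: tail/keep → 80
  i=6: tail/keep → 46
  i=7: tail/keep → 29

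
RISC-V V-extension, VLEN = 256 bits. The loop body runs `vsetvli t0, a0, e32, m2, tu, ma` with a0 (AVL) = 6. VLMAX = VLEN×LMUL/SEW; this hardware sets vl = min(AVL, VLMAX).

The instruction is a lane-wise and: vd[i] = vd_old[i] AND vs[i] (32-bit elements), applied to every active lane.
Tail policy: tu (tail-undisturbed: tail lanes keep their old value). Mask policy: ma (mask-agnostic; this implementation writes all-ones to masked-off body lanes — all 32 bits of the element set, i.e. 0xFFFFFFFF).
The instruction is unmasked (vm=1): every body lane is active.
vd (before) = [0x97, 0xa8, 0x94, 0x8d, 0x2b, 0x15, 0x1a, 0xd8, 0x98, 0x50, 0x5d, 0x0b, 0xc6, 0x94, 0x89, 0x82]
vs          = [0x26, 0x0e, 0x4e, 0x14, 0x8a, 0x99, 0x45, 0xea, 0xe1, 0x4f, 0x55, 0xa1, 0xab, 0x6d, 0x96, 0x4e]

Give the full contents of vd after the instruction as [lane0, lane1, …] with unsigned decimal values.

VLMAX = VLEN×LMUL/SEW = 256×2/32 = 16
AVL=6 ≤ VLMAX=16, so vl = 6
lane  0: and(0x97,0x26) ⇒ 0x06
lane  1: and(0xa8,0x0e) ⇒ 0x08
lane  2: and(0x94,0x4e) ⇒ 0x04
lane  3: and(0x8d,0x14) ⇒ 0x04
lane  4: and(0x2b,0x8a) ⇒ 0x0a
lane  5: and(0x15,0x99) ⇒ 0x11
lane  6: tail/keep ⇒ 0x1a
lane  7: tail/keep ⇒ 0xd8
lane  8: tail/keep ⇒ 0x98
lane  9: tail/keep ⇒ 0x50
lane 10: tail/keep ⇒ 0x5d
lane 11: tail/keep ⇒ 0x0b
lane 12: tail/keep ⇒ 0xc6
lane 13: tail/keep ⇒ 0x94
lane 14: tail/keep ⇒ 0x89
lane 15: tail/keep ⇒ 0x82

vd = [6, 8, 4, 4, 10, 17, 26, 216, 152, 80, 93, 11, 198, 148, 137, 130]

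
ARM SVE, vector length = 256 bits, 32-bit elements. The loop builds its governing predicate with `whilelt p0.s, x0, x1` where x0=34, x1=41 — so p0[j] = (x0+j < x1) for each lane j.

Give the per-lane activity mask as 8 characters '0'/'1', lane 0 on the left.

lane count: 256 div 32 = 8
whilelt: lane j active iff 34+j < 41 → j < 7 → 7 active
bits (lane 0 leftmost): 11111110

predicate = 11111110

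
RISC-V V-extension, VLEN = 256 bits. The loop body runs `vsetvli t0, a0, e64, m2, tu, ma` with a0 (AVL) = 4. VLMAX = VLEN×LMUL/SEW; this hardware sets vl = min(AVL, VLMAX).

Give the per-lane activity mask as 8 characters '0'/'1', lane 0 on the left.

VLMAX = (256 × 2) / 64 = 8 lanes
AVL=4 ≤ VLMAX=8, so vl = 4
bits (lane 0 leftmost): 11110000

predicate = 11110000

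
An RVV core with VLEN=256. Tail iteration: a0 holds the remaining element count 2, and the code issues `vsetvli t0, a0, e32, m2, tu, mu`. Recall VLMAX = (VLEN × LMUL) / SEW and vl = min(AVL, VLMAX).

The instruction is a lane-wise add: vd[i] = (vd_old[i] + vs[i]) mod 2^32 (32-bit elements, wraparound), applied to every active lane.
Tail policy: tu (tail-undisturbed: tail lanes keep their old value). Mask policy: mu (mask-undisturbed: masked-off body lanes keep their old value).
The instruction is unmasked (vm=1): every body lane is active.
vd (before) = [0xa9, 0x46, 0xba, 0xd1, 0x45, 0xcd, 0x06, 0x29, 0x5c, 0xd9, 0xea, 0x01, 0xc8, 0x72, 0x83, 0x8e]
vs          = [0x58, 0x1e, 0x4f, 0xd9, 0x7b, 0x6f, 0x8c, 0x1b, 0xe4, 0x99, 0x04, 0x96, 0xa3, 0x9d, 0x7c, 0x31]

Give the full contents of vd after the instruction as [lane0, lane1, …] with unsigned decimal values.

vd = [257, 100, 186, 209, 69, 205, 6, 41, 92, 217, 234, 1, 200, 114, 131, 142]

lanes per group: 256·2/32 = 16
vl = min(AVL, VLMAX) = min(2, 16) = 2
  i=0: add(0xa9,0x58) → 257
  i=1: add(0x46,0x1e) → 100
  i=2: tail/keep → 186
  i=3: tail/keep → 209
  i=4: tail/keep → 69
  i=5: tail/keep → 205
  i=6: tail/keep → 6
  i=7: tail/keep → 41
  i=8: tail/keep → 92
  i=9: tail/keep → 217
  i=10: tail/keep → 234
  i=11: tail/keep → 1
  i=12: tail/keep → 200
  i=13: tail/keep → 114
  i=14: tail/keep → 131
  i=15: tail/keep → 142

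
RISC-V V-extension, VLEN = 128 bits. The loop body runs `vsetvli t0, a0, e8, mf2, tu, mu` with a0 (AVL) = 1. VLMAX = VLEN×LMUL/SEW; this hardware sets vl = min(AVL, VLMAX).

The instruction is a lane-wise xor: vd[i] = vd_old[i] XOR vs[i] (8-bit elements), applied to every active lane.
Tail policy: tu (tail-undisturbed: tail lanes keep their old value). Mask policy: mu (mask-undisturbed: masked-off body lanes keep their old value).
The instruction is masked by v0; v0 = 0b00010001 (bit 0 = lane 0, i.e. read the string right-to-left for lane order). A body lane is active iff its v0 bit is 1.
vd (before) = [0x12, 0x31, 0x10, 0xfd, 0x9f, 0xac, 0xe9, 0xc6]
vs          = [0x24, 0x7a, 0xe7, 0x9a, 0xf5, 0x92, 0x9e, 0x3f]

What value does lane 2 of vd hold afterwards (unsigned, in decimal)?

lanes per group: 128·1/2/8 = 8
vl = min(AVL, VLMAX) = min(1, 8) = 1
  i=0: xor(0x12,0x24) → 54
  i=1: tail/keep → 49
  i=2: tail/keep → 16
  i=3: tail/keep → 253
  i=4: tail/keep → 159
  i=5: tail/keep → 172
  i=6: tail/keep → 233
  i=7: tail/keep → 198

vd[2] = 16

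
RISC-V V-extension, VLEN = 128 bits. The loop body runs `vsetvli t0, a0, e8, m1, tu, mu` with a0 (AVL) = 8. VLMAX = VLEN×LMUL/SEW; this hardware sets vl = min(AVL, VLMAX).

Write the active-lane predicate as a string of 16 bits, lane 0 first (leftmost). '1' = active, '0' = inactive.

VLMAX = (128 × 1) / 8 = 16 lanes
vl = min(AVL, VLMAX) = min(8, 16) = 8
bits (lane 0 leftmost): 1111111100000000

predicate = 1111111100000000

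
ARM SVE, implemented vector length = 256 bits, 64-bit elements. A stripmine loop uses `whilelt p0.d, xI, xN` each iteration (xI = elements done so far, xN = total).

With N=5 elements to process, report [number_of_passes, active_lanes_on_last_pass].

[iterations, last_vl] = [2, 1]

256-bit reg / 64-bit elem → 4 lanes
5 elements at 4/iter → 2 passes, remainder 1 on the last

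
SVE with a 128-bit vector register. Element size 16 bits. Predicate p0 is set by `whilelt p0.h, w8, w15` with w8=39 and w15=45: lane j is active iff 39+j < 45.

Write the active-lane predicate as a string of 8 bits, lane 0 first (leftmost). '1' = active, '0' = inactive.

predicate = 11111100

register lanes = 128/16 = 8
p0[j] = (39+j < 45); true for j=0..5 → 6 lanes set
bits (lane 0 leftmost): 11111100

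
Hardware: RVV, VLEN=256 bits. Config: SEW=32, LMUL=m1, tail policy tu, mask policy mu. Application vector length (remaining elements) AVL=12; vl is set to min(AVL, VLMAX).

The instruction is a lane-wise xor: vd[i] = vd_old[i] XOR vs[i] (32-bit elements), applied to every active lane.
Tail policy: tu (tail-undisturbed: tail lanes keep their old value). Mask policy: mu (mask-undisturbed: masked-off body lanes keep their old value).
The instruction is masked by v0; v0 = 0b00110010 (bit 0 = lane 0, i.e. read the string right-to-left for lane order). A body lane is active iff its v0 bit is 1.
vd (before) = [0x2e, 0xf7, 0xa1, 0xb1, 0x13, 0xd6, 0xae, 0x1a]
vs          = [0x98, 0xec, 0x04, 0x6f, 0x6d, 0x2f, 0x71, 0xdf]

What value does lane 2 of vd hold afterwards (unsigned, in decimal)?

VLMAX = (256 × 1) / 32 = 8 lanes
vl ← min(12, 8) = 8
[0] mask-off/keep = 0x2e
[1] xor(0xf7,0xec) = 0x1b
[2] mask-off/keep = 0xa1
[3] mask-off/keep = 0xb1
[4] xor(0x13,0x6d) = 0x7e
[5] xor(0xd6,0x2f) = 0xf9
[6] mask-off/keep = 0xae
[7] mask-off/keep = 0x1a

vd[2] = 161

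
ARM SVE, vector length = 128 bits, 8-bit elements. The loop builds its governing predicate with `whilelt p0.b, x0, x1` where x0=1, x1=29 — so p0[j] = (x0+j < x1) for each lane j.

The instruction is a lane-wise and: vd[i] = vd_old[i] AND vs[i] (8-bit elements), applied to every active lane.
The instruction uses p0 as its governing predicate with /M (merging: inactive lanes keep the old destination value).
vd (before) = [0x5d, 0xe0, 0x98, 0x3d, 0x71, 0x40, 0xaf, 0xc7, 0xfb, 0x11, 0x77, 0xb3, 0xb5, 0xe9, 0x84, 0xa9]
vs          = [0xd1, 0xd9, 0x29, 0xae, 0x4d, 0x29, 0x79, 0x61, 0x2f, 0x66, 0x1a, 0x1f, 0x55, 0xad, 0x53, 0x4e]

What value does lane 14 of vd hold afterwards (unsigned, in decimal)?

vd[14] = 0

register lanes = 128/8 = 16
p0[j] = (1+j < 29); true for j=0..15 → 16 lanes set
  i=0: and(0x5d,0xd1) → 81
  i=1: and(0xe0,0xd9) → 192
  i=2: and(0x98,0x29) → 8
  i=3: and(0x3d,0xae) → 44
  i=4: and(0x71,0x4d) → 65
  i=5: and(0x40,0x29) → 0
  i=6: and(0xaf,0x79) → 41
  i=7: and(0xc7,0x61) → 65
  i=8: and(0xfb,0x2f) → 43
  i=9: and(0x11,0x66) → 0
  i=10: and(0x77,0x1a) → 18
  i=11: and(0xb3,0x1f) → 19
  i=12: and(0xb5,0x55) → 21
  i=13: and(0xe9,0xad) → 169
  i=14: and(0x84,0x53) → 0
  i=15: and(0xa9,0x4e) → 8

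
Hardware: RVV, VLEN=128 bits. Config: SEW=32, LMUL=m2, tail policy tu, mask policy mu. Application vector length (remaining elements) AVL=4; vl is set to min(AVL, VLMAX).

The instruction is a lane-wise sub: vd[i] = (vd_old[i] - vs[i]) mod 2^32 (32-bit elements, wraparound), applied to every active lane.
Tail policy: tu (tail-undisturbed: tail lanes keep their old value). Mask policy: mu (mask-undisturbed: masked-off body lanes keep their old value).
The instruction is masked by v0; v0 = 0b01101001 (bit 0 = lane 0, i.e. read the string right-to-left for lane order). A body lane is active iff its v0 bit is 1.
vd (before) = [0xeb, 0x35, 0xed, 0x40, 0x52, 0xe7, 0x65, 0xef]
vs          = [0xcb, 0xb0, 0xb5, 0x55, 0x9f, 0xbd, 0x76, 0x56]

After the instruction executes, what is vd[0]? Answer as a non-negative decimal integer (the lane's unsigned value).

vd[0] = 32

VLMAX = (128 × 2) / 32 = 8 lanes
AVL=4 ≤ VLMAX=8, so vl = 4
vd[0] sub(0xeb,0xcb) -> 0x20
vd[1] mask-off/keep -> 0x35
vd[2] mask-off/keep -> 0xed
vd[3] sub(0x40,0x55) -> 0xffffffeb
vd[4] tail/keep -> 0x52
vd[5] tail/keep -> 0xe7
vd[6] tail/keep -> 0x65
vd[7] tail/keep -> 0xef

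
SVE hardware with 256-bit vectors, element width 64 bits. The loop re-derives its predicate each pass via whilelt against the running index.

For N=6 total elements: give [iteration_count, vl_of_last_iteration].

256-bit reg / 64-bit elem → 4 lanes
iterations = ceil(6/4) = 2; final-pass vl = 2

[iterations, last_vl] = [2, 2]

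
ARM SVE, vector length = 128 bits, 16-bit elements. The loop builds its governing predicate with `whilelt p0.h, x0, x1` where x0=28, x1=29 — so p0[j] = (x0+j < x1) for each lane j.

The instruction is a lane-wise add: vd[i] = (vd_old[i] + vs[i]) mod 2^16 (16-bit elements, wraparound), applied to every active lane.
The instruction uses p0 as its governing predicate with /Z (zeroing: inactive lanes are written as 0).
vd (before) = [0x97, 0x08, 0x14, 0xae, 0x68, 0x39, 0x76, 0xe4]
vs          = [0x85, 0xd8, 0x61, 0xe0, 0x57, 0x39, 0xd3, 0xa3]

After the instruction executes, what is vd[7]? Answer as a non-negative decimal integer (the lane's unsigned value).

lane count: 128 div 16 = 8
whilelt: lane j active iff 28+j < 29 → j < 1 → 1 active
  i=0: add(0x97,0x85) → 284
  i=1: tail/zero → 0
  i=2: tail/zero → 0
  i=3: tail/zero → 0
  i=4: tail/zero → 0
  i=5: tail/zero → 0
  i=6: tail/zero → 0
  i=7: tail/zero → 0

vd[7] = 0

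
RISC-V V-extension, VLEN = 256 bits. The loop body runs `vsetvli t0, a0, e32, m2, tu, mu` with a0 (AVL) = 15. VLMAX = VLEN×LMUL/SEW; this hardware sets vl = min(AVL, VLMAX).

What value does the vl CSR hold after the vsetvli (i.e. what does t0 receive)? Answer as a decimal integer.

lanes per group: 256·2/32 = 16
vl = min(AVL, VLMAX) = min(15, 16) = 15

vl = 15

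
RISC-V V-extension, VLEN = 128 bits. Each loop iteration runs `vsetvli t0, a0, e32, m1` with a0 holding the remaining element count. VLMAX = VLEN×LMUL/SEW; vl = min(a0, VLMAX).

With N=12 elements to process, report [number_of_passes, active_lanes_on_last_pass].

[iterations, last_vl] = [3, 4]

VLMAX = (128 × 1) / 32 = 4 lanes
iterations = ceil(12/4) = 3; final-pass vl = 4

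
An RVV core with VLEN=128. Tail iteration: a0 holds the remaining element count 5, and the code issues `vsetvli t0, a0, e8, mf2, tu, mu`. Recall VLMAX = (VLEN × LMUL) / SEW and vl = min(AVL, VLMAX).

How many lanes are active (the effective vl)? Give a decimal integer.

lanes per group: 128·1/2/8 = 8
vl = min(AVL, VLMAX) = min(5, 8) = 5

vl = 5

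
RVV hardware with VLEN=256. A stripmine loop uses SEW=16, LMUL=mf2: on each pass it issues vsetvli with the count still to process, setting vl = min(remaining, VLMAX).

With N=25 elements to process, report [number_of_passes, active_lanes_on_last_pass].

VLMAX = VLEN×LMUL/SEW = 256×1/2/16 = 8
N=25: ⌈25/8⌉ = 4 iters; last vl = 25 − 3×8 = 1

[iterations, last_vl] = [4, 1]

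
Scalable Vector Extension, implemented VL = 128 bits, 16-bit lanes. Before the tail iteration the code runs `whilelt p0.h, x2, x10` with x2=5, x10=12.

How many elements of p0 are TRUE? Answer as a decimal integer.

vl = 7

lane count: 128 div 16 = 8
p0[j] = (5+j < 12); true for j=0..6 → 7 lanes set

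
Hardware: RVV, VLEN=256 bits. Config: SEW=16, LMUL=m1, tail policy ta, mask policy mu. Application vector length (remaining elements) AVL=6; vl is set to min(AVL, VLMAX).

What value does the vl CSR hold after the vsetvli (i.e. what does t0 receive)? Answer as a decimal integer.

vl = 6

VLMAX = (256 × 1) / 16 = 16 lanes
vl ← min(6, 16) = 6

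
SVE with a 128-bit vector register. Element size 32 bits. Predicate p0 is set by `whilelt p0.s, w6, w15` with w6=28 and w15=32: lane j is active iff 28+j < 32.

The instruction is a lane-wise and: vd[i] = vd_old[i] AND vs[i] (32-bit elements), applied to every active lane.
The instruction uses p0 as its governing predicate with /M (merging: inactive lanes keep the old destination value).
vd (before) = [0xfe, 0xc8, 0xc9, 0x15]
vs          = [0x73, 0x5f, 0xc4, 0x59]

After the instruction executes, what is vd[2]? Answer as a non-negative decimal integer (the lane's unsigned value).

vd[2] = 192

lane count: 128 div 32 = 4
whilelt: lane j active iff 28+j < 32 → j < 4 → 4 active
[0] and(0xfe,0x73) = 0x72
[1] and(0xc8,0x5f) = 0x48
[2] and(0xc9,0xc4) = 0xc0
[3] and(0x15,0x59) = 0x11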